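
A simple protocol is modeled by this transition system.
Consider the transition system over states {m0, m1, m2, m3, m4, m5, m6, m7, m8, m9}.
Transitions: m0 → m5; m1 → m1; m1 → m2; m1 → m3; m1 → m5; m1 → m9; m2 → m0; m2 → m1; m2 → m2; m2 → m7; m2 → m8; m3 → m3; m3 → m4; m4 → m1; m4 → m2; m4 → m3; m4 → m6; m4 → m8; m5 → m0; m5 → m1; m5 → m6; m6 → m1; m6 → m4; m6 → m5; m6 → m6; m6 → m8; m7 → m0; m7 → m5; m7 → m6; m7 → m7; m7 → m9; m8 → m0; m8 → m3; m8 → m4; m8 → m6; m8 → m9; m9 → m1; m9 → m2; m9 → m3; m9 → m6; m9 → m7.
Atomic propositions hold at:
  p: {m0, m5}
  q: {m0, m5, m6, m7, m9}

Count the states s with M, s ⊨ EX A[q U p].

A[q U p]: least fixpoint, start Z0 = Sat(p) = {m0, m5}, add states in Sat(q) with every successor in Z. Already a fixed point.
Sat(A[q U p]) = {m0, m5}
Sat(EX A[q U p]) = {s : some successor in {m0, m5}} = {m0, m1, m2, m5, m6, m7, m8}
|Sat(EX A[q U p])| = |{m0, m1, m2, m5, m6, m7, m8}| = 7.

7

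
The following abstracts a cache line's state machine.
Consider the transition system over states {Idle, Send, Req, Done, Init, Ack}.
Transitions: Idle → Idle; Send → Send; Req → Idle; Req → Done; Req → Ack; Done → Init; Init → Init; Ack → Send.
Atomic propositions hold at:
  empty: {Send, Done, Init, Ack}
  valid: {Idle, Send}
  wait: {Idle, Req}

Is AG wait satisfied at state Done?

AG wait: greatest fixpoint, start Z0 = {Idle, Req}, keep only states in Sat with every successor in Z. Z1 = {Idle}; fixed.
Sat(AG wait) = {Idle}
Done ∉ Sat(AG wait) = {Idle}, so the formula does not hold at Done.

No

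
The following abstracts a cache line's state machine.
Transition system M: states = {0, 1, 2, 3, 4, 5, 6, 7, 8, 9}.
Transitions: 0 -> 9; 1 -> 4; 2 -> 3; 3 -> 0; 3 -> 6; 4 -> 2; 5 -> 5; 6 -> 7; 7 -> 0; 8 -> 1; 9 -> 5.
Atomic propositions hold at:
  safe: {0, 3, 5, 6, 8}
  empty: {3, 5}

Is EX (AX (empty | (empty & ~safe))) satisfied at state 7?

Sat(~safe) = {1, 2, 4, 7, 9}
Sat(empty & ~safe) = ∅
Sat(empty | (empty & ~safe)) = {3, 5}
Sat(AX (empty | (empty & ~safe))) = {s : every successor in {3, 5}} = {2, 5, 9}
Sat(EX (AX (empty | (empty & ~safe)))) = {s : some successor in {2, 5, 9}} = {0, 4, 5, 9}
7 ∉ Sat(EX (AX (empty | (empty & ~safe)))) = {0, 4, 5, 9}, so the formula does not hold at 7.

No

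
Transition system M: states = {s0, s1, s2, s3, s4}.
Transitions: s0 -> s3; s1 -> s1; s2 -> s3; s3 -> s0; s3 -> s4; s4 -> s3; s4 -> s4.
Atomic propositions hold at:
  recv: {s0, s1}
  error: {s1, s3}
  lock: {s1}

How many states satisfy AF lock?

1

AF lock: least fixpoint, start Z0 = {s1}, add states with every successor in Z. Already a fixed point.
Sat(AF lock) = {s1}
|Sat(AF lock)| = |{s1}| = 1.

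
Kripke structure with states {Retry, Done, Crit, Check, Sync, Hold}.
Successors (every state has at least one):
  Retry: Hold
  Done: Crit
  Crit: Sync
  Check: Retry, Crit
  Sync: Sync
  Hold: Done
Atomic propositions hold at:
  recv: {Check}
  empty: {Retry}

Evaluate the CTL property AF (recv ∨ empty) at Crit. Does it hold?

No

Sat(recv ∨ empty) = {Retry, Check}
AF (recv ∨ empty): least fixpoint, start Z0 = {Retry, Check}, add states with every successor in Z. Already a fixed point.
Sat(AF (recv ∨ empty)) = {Retry, Check}
Crit ∉ Sat(AF (recv ∨ empty)) = {Retry, Check}, so the formula does not hold at Crit.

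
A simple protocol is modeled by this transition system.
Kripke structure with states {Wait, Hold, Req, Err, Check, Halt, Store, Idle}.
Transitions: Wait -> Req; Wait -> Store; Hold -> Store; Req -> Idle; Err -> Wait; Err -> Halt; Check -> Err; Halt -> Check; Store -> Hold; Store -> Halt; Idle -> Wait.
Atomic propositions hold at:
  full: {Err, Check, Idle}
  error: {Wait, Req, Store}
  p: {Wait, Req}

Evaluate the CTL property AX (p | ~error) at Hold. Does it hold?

No

Sat(~error) = {Hold, Err, Check, Halt, Idle}
Sat(p | ~error) = {Wait, Hold, Req, Err, Check, Halt, Idle}
Sat(AX (p | ~error)) = {s : every successor in {Wait, Hold, Req, Err, Check, Halt, Idle}} = {Req, Err, Check, Halt, Store, Idle}
Hold ∉ Sat(AX (p | ~error)) = {Req, Err, Check, Halt, Store, Idle}, so the formula does not hold at Hold.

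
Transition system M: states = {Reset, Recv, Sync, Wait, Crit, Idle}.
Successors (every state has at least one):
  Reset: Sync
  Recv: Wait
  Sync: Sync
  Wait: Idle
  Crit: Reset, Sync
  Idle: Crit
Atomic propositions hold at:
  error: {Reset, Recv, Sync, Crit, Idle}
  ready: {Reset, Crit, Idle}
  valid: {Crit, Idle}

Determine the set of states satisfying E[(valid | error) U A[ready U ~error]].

Sat(valid | error) = {Reset, Recv, Sync, Crit, Idle}
Sat(~error) = {Wait}
A[ready U ~error]: least fixpoint, start Z0 = Sat(~error) = {Wait}, add states in Sat(ready) with every successor in Z. Already a fixed point.
Sat(A[ready U ~error]) = {Wait}
E[(valid | error) U A[ready U ~error]]: least fixpoint, start Z0 = Sat(A[ready U ~error]) = {Wait}, add states in Sat(valid | error) with some successor in Z. Z1 = {Recv, Wait}; fixed.
Sat(E[(valid | error) U A[ready U ~error]]) = {Recv, Wait}

{Recv, Wait}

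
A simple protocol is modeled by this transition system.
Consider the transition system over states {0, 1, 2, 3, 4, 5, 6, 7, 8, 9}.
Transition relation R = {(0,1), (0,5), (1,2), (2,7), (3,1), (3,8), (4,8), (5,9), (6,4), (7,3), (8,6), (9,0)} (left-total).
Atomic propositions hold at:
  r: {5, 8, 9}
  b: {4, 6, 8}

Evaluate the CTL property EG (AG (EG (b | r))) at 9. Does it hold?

Sat(b | r) = {4, 5, 6, 8, 9}
EG (b | r): greatest fixpoint, start Z0 = {4, 5, 6, 8, 9}, keep only states in Sat with some successor in Z. Z1 = {4, 5, 6, 8}; Z2 = {4, 6, 8}; fixed.
Sat(EG (b | r)) = {4, 6, 8}
AG (EG (b | r)): greatest fixpoint, start Z0 = {4, 6, 8}, keep only states in Sat with every successor in Z. Already a fixed point.
Sat(AG (EG (b | r))) = {4, 6, 8}
EG (AG (EG (b | r))): greatest fixpoint, start Z0 = {4, 6, 8}, keep only states in Sat with some successor in Z. Already a fixed point.
Sat(EG (AG (EG (b | r)))) = {4, 6, 8}
9 ∉ Sat(EG (AG (EG (b | r)))) = {4, 6, 8}, so the formula does not hold at 9.

No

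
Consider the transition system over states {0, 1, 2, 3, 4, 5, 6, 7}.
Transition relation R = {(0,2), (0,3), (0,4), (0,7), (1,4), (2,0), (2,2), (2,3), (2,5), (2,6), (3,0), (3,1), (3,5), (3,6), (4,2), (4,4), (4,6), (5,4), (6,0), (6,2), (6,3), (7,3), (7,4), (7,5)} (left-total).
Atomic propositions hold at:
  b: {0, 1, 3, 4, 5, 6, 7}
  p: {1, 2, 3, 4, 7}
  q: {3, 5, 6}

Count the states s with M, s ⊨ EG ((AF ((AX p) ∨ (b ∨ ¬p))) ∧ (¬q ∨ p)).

Sat(AX p) = {s : every successor in {1, 2, 3, 4, 7}} = {0, 1, 5}
Sat(¬p) = {0, 5, 6}
Sat(b ∨ ¬p) = {0, 1, 3, 4, 5, 6, 7}
Sat((AX p) ∨ (b ∨ ¬p)) = {0, 1, 3, 4, 5, 6, 7}
AF ((AX p) ∨ (b ∨ ¬p)): least fixpoint, start Z0 = {0, 1, 3, 4, 5, 6, 7}, add states with every successor in Z. Already a fixed point.
Sat(AF ((AX p) ∨ (b ∨ ¬p))) = {0, 1, 3, 4, 5, 6, 7}
Sat(¬q) = {0, 1, 2, 4, 7}
Sat(¬q ∨ p) = {0, 1, 2, 3, 4, 7}
Sat((AF ((AX p) ∨ (b ∨ ¬p))) ∧ (¬q ∨ p)) = {0, 1, 3, 4, 7}
EG ((AF ((AX p) ∨ (b ∨ ¬p))) ∧ (¬q ∨ p)): greatest fixpoint, start Z0 = {0, 1, 3, 4, 7}, keep only states in Sat with some successor in Z. Already a fixed point.
Sat(EG ((AF ((AX p) ∨ (b ∨ ¬p))) ∧ (¬q ∨ p))) = {0, 1, 3, 4, 7}
|Sat(EG ((AF ((AX p) ∨ (b ∨ ¬p))) ∧ (¬q ∨ p)))| = |{0, 1, 3, 4, 7}| = 5.

5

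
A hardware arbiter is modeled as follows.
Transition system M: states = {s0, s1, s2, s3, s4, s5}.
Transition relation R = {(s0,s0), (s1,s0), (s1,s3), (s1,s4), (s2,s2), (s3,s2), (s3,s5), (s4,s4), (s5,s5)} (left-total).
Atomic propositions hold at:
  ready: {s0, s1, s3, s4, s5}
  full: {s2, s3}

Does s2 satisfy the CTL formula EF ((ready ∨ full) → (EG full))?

Yes

Sat(ready ∨ full) = {s0, s1, s2, s3, s4, s5}
EG full: greatest fixpoint, start Z0 = {s2, s3}, keep only states in Sat with some successor in Z. Already a fixed point.
Sat(EG full) = {s2, s3}
Sat((ready ∨ full) → (EG full)) = {s2, s3}
EF ((ready ∨ full) → (EG full)): least fixpoint, start Z0 = {s2, s3}, add states with some successor in Z. Z1 = {s1, s2, s3}; fixed.
Sat(EF ((ready ∨ full) → (EG full))) = {s1, s2, s3}
s2 ∈ Sat(EF ((ready ∨ full) → (EG full))) = {s1, s2, s3}, so the formula holds at s2.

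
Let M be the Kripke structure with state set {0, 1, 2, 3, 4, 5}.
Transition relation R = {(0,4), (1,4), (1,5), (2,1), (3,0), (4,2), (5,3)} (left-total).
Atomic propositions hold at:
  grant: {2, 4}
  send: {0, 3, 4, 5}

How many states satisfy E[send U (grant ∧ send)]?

Sat(grant ∧ send) = {4}
E[send U (grant ∧ send)]: least fixpoint, start Z0 = Sat((grant ∧ send)) = {4}, add states in Sat(send) with some successor in Z. Z1 = {0, 4}; Z2 = {0, 3, 4}; Z3 = {0, 3, 4, 5}; fixed.
Sat(E[send U (grant ∧ send)]) = {0, 3, 4, 5}
|Sat(E[send U (grant ∧ send)])| = |{0, 3, 4, 5}| = 4.

4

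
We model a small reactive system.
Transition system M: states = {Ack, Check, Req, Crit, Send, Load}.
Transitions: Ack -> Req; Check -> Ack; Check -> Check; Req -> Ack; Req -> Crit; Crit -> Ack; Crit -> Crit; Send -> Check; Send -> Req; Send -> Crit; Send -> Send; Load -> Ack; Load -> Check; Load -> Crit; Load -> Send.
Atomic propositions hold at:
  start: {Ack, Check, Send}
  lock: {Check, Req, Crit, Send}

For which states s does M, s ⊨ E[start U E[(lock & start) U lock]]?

Sat(lock & start) = {Check, Send}
E[(lock & start) U lock]: least fixpoint, start Z0 = Sat(lock) = {Check, Req, Crit, Send}, add states in Sat(lock & start) with some successor in Z. Already a fixed point.
Sat(E[(lock & start) U lock]) = {Check, Req, Crit, Send}
E[start U E[(lock & start) U lock]]: least fixpoint, start Z0 = Sat(E[(lock & start) U lock]) = {Check, Req, Crit, Send}, add states in Sat(start) with some successor in Z. Z1 = {Ack, Check, Req, Crit, Send}; fixed.
Sat(E[start U E[(lock & start) U lock]]) = {Ack, Check, Req, Crit, Send}

{Ack, Check, Req, Crit, Send}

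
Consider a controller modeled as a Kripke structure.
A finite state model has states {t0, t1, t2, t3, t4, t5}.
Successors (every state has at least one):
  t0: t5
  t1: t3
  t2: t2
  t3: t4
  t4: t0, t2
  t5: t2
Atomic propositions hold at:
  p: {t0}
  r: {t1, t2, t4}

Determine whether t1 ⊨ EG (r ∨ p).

Sat(r ∨ p) = {t0, t1, t2, t4}
EG (r ∨ p): greatest fixpoint, start Z0 = {t0, t1, t2, t4}, keep only states in Sat with some successor in Z. Z1 = {t2, t4}; fixed.
Sat(EG (r ∨ p)) = {t2, t4}
t1 ∉ Sat(EG (r ∨ p)) = {t2, t4}, so the formula does not hold at t1.

No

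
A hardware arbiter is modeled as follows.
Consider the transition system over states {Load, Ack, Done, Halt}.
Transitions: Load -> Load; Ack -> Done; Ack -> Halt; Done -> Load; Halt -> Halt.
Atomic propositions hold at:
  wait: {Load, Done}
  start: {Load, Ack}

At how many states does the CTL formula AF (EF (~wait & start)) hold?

1

Sat(~wait) = {Ack, Halt}
Sat(~wait & start) = {Ack}
EF (~wait & start): least fixpoint, start Z0 = {Ack}, add states with some successor in Z. Already a fixed point.
Sat(EF (~wait & start)) = {Ack}
AF (EF (~wait & start)): least fixpoint, start Z0 = {Ack}, add states with every successor in Z. Already a fixed point.
Sat(AF (EF (~wait & start))) = {Ack}
|Sat(AF (EF (~wait & start)))| = |{Ack}| = 1.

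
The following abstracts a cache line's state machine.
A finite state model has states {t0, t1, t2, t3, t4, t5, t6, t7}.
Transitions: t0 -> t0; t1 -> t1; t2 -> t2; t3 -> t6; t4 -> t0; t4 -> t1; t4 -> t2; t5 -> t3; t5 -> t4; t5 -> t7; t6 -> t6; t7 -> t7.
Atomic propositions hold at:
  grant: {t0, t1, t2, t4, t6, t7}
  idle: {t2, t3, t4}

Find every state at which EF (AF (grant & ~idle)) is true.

{t0, t1, t3, t4, t5, t6, t7}

Sat(~idle) = {t0, t1, t5, t6, t7}
Sat(grant & ~idle) = {t0, t1, t6, t7}
AF (grant & ~idle): least fixpoint, start Z0 = {t0, t1, t6, t7}, add states with every successor in Z. Z1 = {t0, t1, t3, t6, t7}; fixed.
Sat(AF (grant & ~idle)) = {t0, t1, t3, t6, t7}
EF (AF (grant & ~idle)): least fixpoint, start Z0 = {t0, t1, t3, t6, t7}, add states with some successor in Z. Z1 = {t0, t1, t3, t4, t5, t6, t7}; fixed.
Sat(EF (AF (grant & ~idle))) = {t0, t1, t3, t4, t5, t6, t7}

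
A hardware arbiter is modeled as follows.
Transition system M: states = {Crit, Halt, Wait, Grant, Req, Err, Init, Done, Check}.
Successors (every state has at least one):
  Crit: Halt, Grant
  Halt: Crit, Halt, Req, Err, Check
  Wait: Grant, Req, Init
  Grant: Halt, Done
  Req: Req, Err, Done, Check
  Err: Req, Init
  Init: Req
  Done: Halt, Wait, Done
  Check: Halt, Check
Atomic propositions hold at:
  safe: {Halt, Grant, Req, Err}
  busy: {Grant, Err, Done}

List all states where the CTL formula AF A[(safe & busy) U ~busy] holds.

Sat(safe & busy) = {Grant, Err}
Sat(~busy) = {Crit, Halt, Wait, Req, Init, Check}
A[(safe & busy) U ~busy]: least fixpoint, start Z0 = Sat(~busy) = {Crit, Halt, Wait, Req, Init, Check}, add states in Sat(safe & busy) with every successor in Z. Z1 = {Crit, Halt, Wait, Req, Err, Init, Check}; fixed.
Sat(A[(safe & busy) U ~busy]) = {Crit, Halt, Wait, Req, Err, Init, Check}
AF A[(safe & busy) U ~busy]: least fixpoint, start Z0 = {Crit, Halt, Wait, Req, Err, Init, Check}, add states with every successor in Z. Already a fixed point.
Sat(AF A[(safe & busy) U ~busy]) = {Crit, Halt, Wait, Req, Err, Init, Check}

{Crit, Halt, Wait, Req, Err, Init, Check}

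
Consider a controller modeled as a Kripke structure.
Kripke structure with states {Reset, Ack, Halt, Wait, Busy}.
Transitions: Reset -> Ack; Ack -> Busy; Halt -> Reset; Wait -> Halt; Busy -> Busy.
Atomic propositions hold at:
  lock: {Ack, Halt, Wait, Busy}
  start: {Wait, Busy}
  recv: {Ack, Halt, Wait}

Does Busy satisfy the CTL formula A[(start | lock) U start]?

Yes

Sat(start | lock) = {Ack, Halt, Wait, Busy}
A[(start | lock) U start]: least fixpoint, start Z0 = Sat(start) = {Wait, Busy}, add states in Sat(start | lock) with every successor in Z. Z1 = {Ack, Wait, Busy}; fixed.
Sat(A[(start | lock) U start]) = {Ack, Wait, Busy}
Busy ∈ Sat(A[(start | lock) U start]) = {Ack, Wait, Busy}, so the formula holds at Busy.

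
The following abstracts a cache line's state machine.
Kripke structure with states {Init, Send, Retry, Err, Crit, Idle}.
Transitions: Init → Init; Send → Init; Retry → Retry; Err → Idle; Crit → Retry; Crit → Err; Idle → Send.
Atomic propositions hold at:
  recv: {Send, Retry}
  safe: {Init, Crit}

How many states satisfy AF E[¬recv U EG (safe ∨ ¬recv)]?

4

Sat(¬recv) = {Init, Err, Crit, Idle}
Sat(safe ∨ ¬recv) = {Init, Err, Crit, Idle}
EG (safe ∨ ¬recv): greatest fixpoint, start Z0 = {Init, Err, Crit, Idle}, keep only states in Sat with some successor in Z. Z1 = {Init, Err, Crit}; Z2 = {Init, Crit}; Z3 = {Init}; fixed.
Sat(EG (safe ∨ ¬recv)) = {Init}
E[¬recv U EG (safe ∨ ¬recv)]: least fixpoint, start Z0 = Sat(EG (safe ∨ ¬recv)) = {Init}, add states in Sat(¬recv) with some successor in Z. Already a fixed point.
Sat(E[¬recv U EG (safe ∨ ¬recv)]) = {Init}
AF E[¬recv U EG (safe ∨ ¬recv)]: least fixpoint, start Z0 = {Init}, add states with every successor in Z. Z1 = {Init, Send}; Z2 = {Init, Send, Idle}; Z3 = {Init, Send, Err, Idle}; fixed.
Sat(AF E[¬recv U EG (safe ∨ ¬recv)]) = {Init, Send, Err, Idle}
|Sat(AF E[¬recv U EG (safe ∨ ¬recv)])| = |{Init, Send, Err, Idle}| = 4.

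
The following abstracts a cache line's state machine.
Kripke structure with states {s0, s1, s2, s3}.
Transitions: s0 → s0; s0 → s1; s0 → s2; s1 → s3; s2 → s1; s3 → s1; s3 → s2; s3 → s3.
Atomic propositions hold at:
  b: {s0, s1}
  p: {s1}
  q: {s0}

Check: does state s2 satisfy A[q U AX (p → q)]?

Sat(p → q) = {s0, s2, s3}
Sat(AX (p → q)) = {s : every successor in {s0, s2, s3}} = {s1}
A[q U AX (p → q)]: least fixpoint, start Z0 = Sat(AX (p → q)) = {s1}, add states in Sat(q) with every successor in Z. Already a fixed point.
Sat(A[q U AX (p → q)]) = {s1}
s2 ∉ Sat(A[q U AX (p → q)]) = {s1}, so the formula does not hold at s2.

No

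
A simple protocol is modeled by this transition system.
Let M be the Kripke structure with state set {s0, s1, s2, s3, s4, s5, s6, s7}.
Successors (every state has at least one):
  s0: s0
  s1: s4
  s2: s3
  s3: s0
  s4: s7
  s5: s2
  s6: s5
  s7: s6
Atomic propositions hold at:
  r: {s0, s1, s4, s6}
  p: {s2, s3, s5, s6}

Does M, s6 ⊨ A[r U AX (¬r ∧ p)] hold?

Yes

Sat(¬r) = {s2, s3, s5, s7}
Sat(¬r ∧ p) = {s2, s3, s5}
Sat(AX (¬r ∧ p)) = {s : every successor in {s2, s3, s5}} = {s2, s5, s6}
A[r U AX (¬r ∧ p)]: least fixpoint, start Z0 = Sat(AX (¬r ∧ p)) = {s2, s5, s6}, add states in Sat(r) with every successor in Z. Already a fixed point.
Sat(A[r U AX (¬r ∧ p)]) = {s2, s5, s6}
s6 ∈ Sat(A[r U AX (¬r ∧ p)]) = {s2, s5, s6}, so the formula holds at s6.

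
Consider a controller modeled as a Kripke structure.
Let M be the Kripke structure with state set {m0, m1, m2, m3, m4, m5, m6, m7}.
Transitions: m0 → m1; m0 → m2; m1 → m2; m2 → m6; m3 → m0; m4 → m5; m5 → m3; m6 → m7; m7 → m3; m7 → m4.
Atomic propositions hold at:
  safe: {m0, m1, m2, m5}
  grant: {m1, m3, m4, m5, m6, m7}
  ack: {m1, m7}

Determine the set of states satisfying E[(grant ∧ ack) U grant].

{m1, m3, m4, m5, m6, m7}

Sat(grant ∧ ack) = {m1, m7}
E[(grant ∧ ack) U grant]: least fixpoint, start Z0 = Sat(grant) = {m1, m3, m4, m5, m6, m7}, add states in Sat(grant ∧ ack) with some successor in Z. Already a fixed point.
Sat(E[(grant ∧ ack) U grant]) = {m1, m3, m4, m5, m6, m7}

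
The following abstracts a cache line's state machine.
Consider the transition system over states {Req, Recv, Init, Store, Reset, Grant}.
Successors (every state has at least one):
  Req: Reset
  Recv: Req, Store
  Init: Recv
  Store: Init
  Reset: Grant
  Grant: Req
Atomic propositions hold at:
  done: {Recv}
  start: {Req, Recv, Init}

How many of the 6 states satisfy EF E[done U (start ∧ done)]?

Sat(start ∧ done) = {Recv}
E[done U (start ∧ done)]: least fixpoint, start Z0 = Sat((start ∧ done)) = {Recv}, add states in Sat(done) with some successor in Z. Already a fixed point.
Sat(E[done U (start ∧ done)]) = {Recv}
EF E[done U (start ∧ done)]: least fixpoint, start Z0 = {Recv}, add states with some successor in Z. Z1 = {Recv, Init}; Z2 = {Recv, Init, Store}; fixed.
Sat(EF E[done U (start ∧ done)]) = {Recv, Init, Store}
|Sat(EF E[done U (start ∧ done)])| = |{Recv, Init, Store}| = 3.

3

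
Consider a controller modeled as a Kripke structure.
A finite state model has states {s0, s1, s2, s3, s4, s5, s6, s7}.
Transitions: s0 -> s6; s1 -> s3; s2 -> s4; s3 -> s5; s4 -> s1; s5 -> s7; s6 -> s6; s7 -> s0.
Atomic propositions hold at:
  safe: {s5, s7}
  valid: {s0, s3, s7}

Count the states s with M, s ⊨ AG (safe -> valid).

3

Sat(safe -> valid) = {s0, s1, s2, s3, s4, s6, s7}
AG (safe -> valid): greatest fixpoint, start Z0 = {s0, s1, s2, s3, s4, s6, s7}, keep only states in Sat with every successor in Z. Z1 = {s0, s1, s2, s4, s6, s7}; Z2 = {s0, s2, s4, s6, s7}; Z3 = {s0, s2, s6, s7}; Z4 = {s0, s6, s7}; fixed.
Sat(AG (safe -> valid)) = {s0, s6, s7}
|Sat(AG (safe -> valid))| = |{s0, s6, s7}| = 3.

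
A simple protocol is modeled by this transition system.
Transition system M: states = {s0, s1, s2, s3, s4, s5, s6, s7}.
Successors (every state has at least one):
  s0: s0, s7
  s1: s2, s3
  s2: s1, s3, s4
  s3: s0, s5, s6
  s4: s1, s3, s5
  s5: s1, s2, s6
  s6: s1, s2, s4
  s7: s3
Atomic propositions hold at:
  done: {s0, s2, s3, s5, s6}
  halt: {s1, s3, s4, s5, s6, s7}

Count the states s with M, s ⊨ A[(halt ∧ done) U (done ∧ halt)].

3

Sat(halt ∧ done) = {s3, s5, s6}
Sat(done ∧ halt) = {s3, s5, s6}
A[(halt ∧ done) U (done ∧ halt)]: least fixpoint, start Z0 = Sat((done ∧ halt)) = {s3, s5, s6}, add states in Sat(halt ∧ done) with every successor in Z. Already a fixed point.
Sat(A[(halt ∧ done) U (done ∧ halt)]) = {s3, s5, s6}
|Sat(A[(halt ∧ done) U (done ∧ halt)])| = |{s3, s5, s6}| = 3.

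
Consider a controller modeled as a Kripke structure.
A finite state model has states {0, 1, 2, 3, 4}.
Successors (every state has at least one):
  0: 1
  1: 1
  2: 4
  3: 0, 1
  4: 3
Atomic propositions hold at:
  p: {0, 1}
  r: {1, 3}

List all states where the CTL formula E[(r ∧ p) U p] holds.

{0, 1}

Sat(r ∧ p) = {1}
E[(r ∧ p) U p]: least fixpoint, start Z0 = Sat(p) = {0, 1}, add states in Sat(r ∧ p) with some successor in Z. Already a fixed point.
Sat(E[(r ∧ p) U p]) = {0, 1}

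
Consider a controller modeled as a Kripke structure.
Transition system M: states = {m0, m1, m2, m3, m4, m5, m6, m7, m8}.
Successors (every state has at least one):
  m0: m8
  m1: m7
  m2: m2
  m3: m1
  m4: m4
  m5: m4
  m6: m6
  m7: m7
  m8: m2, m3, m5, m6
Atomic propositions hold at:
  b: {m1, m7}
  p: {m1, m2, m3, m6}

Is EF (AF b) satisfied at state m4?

AF b: least fixpoint, start Z0 = {m1, m7}, add states with every successor in Z. Z1 = {m1, m3, m7}; fixed.
Sat(AF b) = {m1, m3, m7}
EF (AF b): least fixpoint, start Z0 = {m1, m3, m7}, add states with some successor in Z. Z1 = {m1, m3, m7, m8}; Z2 = {m0, m1, m3, m7, m8}; fixed.
Sat(EF (AF b)) = {m0, m1, m3, m7, m8}
m4 ∉ Sat(EF (AF b)) = {m0, m1, m3, m7, m8}, so the formula does not hold at m4.

No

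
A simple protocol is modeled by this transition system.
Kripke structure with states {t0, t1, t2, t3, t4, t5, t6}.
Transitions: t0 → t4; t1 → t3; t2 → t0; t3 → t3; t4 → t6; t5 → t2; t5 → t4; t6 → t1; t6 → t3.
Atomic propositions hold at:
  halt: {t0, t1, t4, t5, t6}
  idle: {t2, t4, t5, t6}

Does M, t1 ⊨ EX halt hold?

No

Sat(EX halt) = {s : some successor in {t0, t1, t4, t5, t6}} = {t0, t2, t4, t5, t6}
t1 ∉ Sat(EX halt) = {t0, t2, t4, t5, t6}, so the formula does not hold at t1.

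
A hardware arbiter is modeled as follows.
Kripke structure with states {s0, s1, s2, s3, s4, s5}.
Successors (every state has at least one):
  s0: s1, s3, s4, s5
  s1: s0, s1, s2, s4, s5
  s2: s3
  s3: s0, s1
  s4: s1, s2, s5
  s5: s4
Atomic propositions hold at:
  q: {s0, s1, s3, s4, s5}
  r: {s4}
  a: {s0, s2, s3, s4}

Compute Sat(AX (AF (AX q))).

Sat(AX q) = {s : every successor in {s0, s1, s3, s4, s5}} = {s0, s2, s3, s5}
AF (AX q): least fixpoint, start Z0 = {s0, s2, s3, s5}, add states with every successor in Z. Already a fixed point.
Sat(AF (AX q)) = {s0, s2, s3, s5}
Sat(AX (AF (AX q))) = {s : every successor in {s0, s2, s3, s5}} = {s2}

{s2}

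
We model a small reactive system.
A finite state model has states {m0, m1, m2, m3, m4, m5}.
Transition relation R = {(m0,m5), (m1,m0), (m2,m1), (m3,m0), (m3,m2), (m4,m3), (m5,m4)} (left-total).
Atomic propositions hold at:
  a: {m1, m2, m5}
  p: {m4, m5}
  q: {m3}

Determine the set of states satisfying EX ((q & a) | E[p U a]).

Sat(q & a) = ∅
E[p U a]: least fixpoint, start Z0 = Sat(a) = {m1, m2, m5}, add states in Sat(p) with some successor in Z. Already a fixed point.
Sat(E[p U a]) = {m1, m2, m5}
Sat((q & a) | E[p U a]) = {m1, m2, m5}
Sat(EX ((q & a) | E[p U a])) = {s : some successor in {m1, m2, m5}} = {m0, m2, m3}

{m0, m2, m3}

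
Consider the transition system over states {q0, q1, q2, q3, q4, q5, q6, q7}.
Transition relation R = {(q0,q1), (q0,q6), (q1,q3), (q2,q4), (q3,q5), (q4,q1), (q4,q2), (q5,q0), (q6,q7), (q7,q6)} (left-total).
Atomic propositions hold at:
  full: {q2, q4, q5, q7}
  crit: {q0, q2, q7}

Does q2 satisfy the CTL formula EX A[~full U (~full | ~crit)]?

Yes

Sat(~full) = {q0, q1, q3, q6}
Sat(~crit) = {q1, q3, q4, q5, q6}
Sat(~full | ~crit) = {q0, q1, q3, q4, q5, q6}
A[~full U (~full | ~crit)]: least fixpoint, start Z0 = Sat((~full | ~crit)) = {q0, q1, q3, q4, q5, q6}, add states in Sat(~full) with every successor in Z. Already a fixed point.
Sat(A[~full U (~full | ~crit)]) = {q0, q1, q3, q4, q5, q6}
Sat(EX A[~full U (~full | ~crit)]) = {s : some successor in {q0, q1, q3, q4, q5, q6}} = {q0, q1, q2, q3, q4, q5, q7}
q2 ∈ Sat(EX A[~full U (~full | ~crit)]) = {q0, q1, q2, q3, q4, q5, q7}, so the formula holds at q2.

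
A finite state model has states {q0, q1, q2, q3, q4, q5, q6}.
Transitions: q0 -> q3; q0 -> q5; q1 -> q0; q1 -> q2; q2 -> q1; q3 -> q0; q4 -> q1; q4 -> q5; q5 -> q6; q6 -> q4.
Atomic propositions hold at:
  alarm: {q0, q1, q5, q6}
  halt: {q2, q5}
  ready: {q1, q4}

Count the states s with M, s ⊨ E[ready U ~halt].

Sat(~halt) = {q0, q1, q3, q4, q6}
E[ready U ~halt]: least fixpoint, start Z0 = Sat(~halt) = {q0, q1, q3, q4, q6}, add states in Sat(ready) with some successor in Z. Already a fixed point.
Sat(E[ready U ~halt]) = {q0, q1, q3, q4, q6}
|Sat(E[ready U ~halt])| = |{q0, q1, q3, q4, q6}| = 5.

5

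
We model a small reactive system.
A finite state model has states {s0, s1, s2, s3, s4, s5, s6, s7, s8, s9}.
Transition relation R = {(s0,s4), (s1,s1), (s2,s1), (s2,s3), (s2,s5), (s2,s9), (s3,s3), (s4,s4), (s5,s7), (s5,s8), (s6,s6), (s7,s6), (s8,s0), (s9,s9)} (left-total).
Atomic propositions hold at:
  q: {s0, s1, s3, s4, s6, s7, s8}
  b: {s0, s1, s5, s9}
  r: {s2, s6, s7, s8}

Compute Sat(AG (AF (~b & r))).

{s6, s7}

Sat(~b) = {s2, s3, s4, s6, s7, s8}
Sat(~b & r) = {s2, s6, s7, s8}
AF (~b & r): least fixpoint, start Z0 = {s2, s6, s7, s8}, add states with every successor in Z. Z1 = {s2, s5, s6, s7, s8}; fixed.
Sat(AF (~b & r)) = {s2, s5, s6, s7, s8}
AG (AF (~b & r)): greatest fixpoint, start Z0 = {s2, s5, s6, s7, s8}, keep only states in Sat with every successor in Z. Z1 = {s5, s6, s7}; Z2 = {s6, s7}; fixed.
Sat(AG (AF (~b & r))) = {s6, s7}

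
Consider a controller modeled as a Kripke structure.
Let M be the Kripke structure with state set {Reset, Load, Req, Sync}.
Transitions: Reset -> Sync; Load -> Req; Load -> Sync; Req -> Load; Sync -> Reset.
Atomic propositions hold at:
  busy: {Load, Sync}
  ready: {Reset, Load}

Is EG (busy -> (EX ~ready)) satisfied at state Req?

Sat(~ready) = {Req, Sync}
Sat(EX ~ready) = {s : some successor in {Req, Sync}} = {Reset, Load}
Sat(busy -> (EX ~ready)) = {Reset, Load, Req}
EG (busy -> (EX ~ready)): greatest fixpoint, start Z0 = {Reset, Load, Req}, keep only states in Sat with some successor in Z. Z1 = {Load, Req}; fixed.
Sat(EG (busy -> (EX ~ready))) = {Load, Req}
Req ∈ Sat(EG (busy -> (EX ~ready))) = {Load, Req}, so the formula holds at Req.

Yes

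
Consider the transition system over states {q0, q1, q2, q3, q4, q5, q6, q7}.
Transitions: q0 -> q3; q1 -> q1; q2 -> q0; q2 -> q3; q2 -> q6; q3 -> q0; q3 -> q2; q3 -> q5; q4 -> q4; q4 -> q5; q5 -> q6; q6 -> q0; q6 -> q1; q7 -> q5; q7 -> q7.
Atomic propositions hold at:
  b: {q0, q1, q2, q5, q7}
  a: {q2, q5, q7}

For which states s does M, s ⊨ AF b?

{q0, q1, q2, q3, q5, q6, q7}

AF b: least fixpoint, start Z0 = {q0, q1, q2, q5, q7}, add states with every successor in Z. Z1 = {q0, q1, q2, q3, q5, q6, q7}; fixed.
Sat(AF b) = {q0, q1, q2, q3, q5, q6, q7}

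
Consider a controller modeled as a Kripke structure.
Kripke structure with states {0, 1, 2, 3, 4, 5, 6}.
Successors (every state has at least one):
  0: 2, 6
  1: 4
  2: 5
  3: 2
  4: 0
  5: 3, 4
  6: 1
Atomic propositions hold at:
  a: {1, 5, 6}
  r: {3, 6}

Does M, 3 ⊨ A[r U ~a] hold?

Sat(~a) = {0, 2, 3, 4}
A[r U ~a]: least fixpoint, start Z0 = Sat(~a) = {0, 2, 3, 4}, add states in Sat(r) with every successor in Z. Already a fixed point.
Sat(A[r U ~a]) = {0, 2, 3, 4}
3 ∈ Sat(A[r U ~a]) = {0, 2, 3, 4}, so the formula holds at 3.

Yes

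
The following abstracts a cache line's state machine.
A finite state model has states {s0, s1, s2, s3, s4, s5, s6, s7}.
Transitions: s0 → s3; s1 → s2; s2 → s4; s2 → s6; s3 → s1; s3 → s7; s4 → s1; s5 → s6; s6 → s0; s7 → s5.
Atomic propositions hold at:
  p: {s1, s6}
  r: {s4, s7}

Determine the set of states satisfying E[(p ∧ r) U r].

{s4, s7}

Sat(p ∧ r) = ∅
E[(p ∧ r) U r]: least fixpoint, start Z0 = Sat(r) = {s4, s7}, add states in Sat(p ∧ r) with some successor in Z. Already a fixed point.
Sat(E[(p ∧ r) U r]) = {s4, s7}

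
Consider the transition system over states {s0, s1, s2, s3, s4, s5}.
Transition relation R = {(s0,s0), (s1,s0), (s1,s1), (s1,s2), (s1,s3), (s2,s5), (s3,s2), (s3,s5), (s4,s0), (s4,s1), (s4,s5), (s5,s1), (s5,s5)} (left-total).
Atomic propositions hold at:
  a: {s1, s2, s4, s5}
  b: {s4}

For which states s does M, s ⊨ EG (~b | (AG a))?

Sat(~b) = {s0, s1, s2, s3, s5}
AG a: greatest fixpoint, start Z0 = {s1, s2, s4, s5}, keep only states in Sat with every successor in Z. Z1 = {s2, s5}; Z2 = {s2}; Z3 = ∅; fixed.
Sat(AG a) = ∅
Sat(~b | (AG a)) = {s0, s1, s2, s3, s5}
EG (~b | (AG a)): greatest fixpoint, start Z0 = {s0, s1, s2, s3, s5}, keep only states in Sat with some successor in Z. Already a fixed point.
Sat(EG (~b | (AG a))) = {s0, s1, s2, s3, s5}

{s0, s1, s2, s3, s5}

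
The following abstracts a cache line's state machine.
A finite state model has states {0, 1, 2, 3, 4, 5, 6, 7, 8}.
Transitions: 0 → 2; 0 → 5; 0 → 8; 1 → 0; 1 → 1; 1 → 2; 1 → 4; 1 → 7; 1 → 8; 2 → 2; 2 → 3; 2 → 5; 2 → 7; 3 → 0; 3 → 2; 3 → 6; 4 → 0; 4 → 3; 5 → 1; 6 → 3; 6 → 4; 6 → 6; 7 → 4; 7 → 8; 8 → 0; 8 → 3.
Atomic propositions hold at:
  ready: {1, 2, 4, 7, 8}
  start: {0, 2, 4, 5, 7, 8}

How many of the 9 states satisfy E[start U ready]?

E[start U ready]: least fixpoint, start Z0 = Sat(ready) = {1, 2, 4, 7, 8}, add states in Sat(start) with some successor in Z. Z1 = {0, 1, 2, 4, 5, 7, 8}; fixed.
Sat(E[start U ready]) = {0, 1, 2, 4, 5, 7, 8}
|Sat(E[start U ready])| = |{0, 1, 2, 4, 5, 7, 8}| = 7.

7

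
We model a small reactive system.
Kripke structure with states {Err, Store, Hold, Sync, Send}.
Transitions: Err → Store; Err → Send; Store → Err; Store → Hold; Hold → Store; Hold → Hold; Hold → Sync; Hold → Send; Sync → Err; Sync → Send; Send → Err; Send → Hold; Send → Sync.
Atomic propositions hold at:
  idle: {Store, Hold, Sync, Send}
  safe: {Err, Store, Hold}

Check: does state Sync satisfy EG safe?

EG safe: greatest fixpoint, start Z0 = {Err, Store, Hold}, keep only states in Sat with some successor in Z. Already a fixed point.
Sat(EG safe) = {Err, Store, Hold}
Sync ∉ Sat(EG safe) = {Err, Store, Hold}, so the formula does not hold at Sync.

No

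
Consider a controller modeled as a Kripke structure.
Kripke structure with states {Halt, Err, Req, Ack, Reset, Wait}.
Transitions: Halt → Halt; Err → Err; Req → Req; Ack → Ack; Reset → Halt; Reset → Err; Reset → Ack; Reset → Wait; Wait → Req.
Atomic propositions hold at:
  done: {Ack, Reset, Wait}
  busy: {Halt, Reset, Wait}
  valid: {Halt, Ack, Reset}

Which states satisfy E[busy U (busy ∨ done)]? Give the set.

{Halt, Ack, Reset, Wait}

Sat(busy ∨ done) = {Halt, Ack, Reset, Wait}
E[busy U (busy ∨ done)]: least fixpoint, start Z0 = Sat((busy ∨ done)) = {Halt, Ack, Reset, Wait}, add states in Sat(busy) with some successor in Z. Already a fixed point.
Sat(E[busy U (busy ∨ done)]) = {Halt, Ack, Reset, Wait}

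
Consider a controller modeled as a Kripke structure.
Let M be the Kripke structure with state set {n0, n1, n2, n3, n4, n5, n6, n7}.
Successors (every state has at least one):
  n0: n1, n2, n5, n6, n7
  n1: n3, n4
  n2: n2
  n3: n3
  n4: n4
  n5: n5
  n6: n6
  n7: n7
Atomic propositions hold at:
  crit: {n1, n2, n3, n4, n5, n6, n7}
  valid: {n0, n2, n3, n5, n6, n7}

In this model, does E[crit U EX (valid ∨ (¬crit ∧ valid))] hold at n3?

Sat(¬crit) = {n0}
Sat(¬crit ∧ valid) = {n0}
Sat(valid ∨ (¬crit ∧ valid)) = {n0, n2, n3, n5, n6, n7}
Sat(EX (valid ∨ (¬crit ∧ valid))) = {s : some successor in {n0, n2, n3, n5, n6, n7}} = {n0, n1, n2, n3, n5, n6, n7}
E[crit U EX (valid ∨ (¬crit ∧ valid))]: least fixpoint, start Z0 = Sat(EX (valid ∨ (¬crit ∧ valid))) = {n0, n1, n2, n3, n5, n6, n7}, add states in Sat(crit) with some successor in Z. Already a fixed point.
Sat(E[crit U EX (valid ∨ (¬crit ∧ valid))]) = {n0, n1, n2, n3, n5, n6, n7}
n3 ∈ Sat(E[crit U EX (valid ∨ (¬crit ∧ valid))]) = {n0, n1, n2, n3, n5, n6, n7}, so the formula holds at n3.

Yes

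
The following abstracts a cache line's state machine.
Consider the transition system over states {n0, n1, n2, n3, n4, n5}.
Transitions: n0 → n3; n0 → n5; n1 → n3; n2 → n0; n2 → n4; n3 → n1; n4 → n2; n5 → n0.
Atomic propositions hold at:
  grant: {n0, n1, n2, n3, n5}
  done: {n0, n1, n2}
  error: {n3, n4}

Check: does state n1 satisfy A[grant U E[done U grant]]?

Yes

E[done U grant]: least fixpoint, start Z0 = Sat(grant) = {n0, n1, n2, n3, n5}, add states in Sat(done) with some successor in Z. Already a fixed point.
Sat(E[done U grant]) = {n0, n1, n2, n3, n5}
A[grant U E[done U grant]]: least fixpoint, start Z0 = Sat(E[done U grant]) = {n0, n1, n2, n3, n5}, add states in Sat(grant) with every successor in Z. Already a fixed point.
Sat(A[grant U E[done U grant]]) = {n0, n1, n2, n3, n5}
n1 ∈ Sat(A[grant U E[done U grant]]) = {n0, n1, n2, n3, n5}, so the formula holds at n1.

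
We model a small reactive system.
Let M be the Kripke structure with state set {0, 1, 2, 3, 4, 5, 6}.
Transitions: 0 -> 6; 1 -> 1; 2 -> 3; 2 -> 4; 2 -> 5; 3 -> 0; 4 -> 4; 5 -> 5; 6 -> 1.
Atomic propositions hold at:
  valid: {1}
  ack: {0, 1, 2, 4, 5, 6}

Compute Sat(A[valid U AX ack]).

Sat(AX ack) = {s : every successor in {0, 1, 2, 4, 5, 6}} = {0, 1, 3, 4, 5, 6}
A[valid U AX ack]: least fixpoint, start Z0 = Sat(AX ack) = {0, 1, 3, 4, 5, 6}, add states in Sat(valid) with every successor in Z. Already a fixed point.
Sat(A[valid U AX ack]) = {0, 1, 3, 4, 5, 6}

{0, 1, 3, 4, 5, 6}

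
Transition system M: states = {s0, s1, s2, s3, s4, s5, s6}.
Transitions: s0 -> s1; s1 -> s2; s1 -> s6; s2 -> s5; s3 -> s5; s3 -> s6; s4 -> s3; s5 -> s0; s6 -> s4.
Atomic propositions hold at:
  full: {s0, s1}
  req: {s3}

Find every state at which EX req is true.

{s4}

Sat(EX req) = {s : some successor in {s3}} = {s4}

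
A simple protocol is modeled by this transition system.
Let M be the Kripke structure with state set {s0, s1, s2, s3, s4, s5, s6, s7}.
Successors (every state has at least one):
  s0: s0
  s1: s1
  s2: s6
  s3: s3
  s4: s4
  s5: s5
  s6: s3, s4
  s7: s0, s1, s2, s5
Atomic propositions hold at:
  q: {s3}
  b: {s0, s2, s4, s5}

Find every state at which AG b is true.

{s0, s4, s5}

AG b: greatest fixpoint, start Z0 = {s0, s2, s4, s5}, keep only states in Sat with every successor in Z. Z1 = {s0, s4, s5}; fixed.
Sat(AG b) = {s0, s4, s5}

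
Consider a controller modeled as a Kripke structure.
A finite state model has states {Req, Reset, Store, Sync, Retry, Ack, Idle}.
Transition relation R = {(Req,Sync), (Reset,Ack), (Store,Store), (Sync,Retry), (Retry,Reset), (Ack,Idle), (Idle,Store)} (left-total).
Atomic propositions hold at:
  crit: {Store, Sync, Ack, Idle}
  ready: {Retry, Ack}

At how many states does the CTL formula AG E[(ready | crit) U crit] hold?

Sat(ready | crit) = {Store, Sync, Retry, Ack, Idle}
E[(ready | crit) U crit]: least fixpoint, start Z0 = Sat(crit) = {Store, Sync, Ack, Idle}, add states in Sat(ready | crit) with some successor in Z. Already a fixed point.
Sat(E[(ready | crit) U crit]) = {Store, Sync, Ack, Idle}
AG E[(ready | crit) U crit]: greatest fixpoint, start Z0 = {Store, Sync, Ack, Idle}, keep only states in Sat with every successor in Z. Z1 = {Store, Ack, Idle}; fixed.
Sat(AG E[(ready | crit) U crit]) = {Store, Ack, Idle}
|Sat(AG E[(ready | crit) U crit])| = |{Store, Ack, Idle}| = 3.

3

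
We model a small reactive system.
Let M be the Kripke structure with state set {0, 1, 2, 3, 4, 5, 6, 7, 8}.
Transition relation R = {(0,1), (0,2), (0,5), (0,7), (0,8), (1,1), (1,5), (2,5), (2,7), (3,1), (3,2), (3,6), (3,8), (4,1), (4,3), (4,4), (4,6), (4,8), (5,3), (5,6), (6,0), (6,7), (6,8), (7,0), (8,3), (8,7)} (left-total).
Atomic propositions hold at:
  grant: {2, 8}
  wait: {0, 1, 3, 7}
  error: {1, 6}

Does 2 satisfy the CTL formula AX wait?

No

Sat(AX wait) = {s : every successor in {0, 1, 3, 7}} = {7, 8}
2 ∉ Sat(AX wait) = {7, 8}, so the formula does not hold at 2.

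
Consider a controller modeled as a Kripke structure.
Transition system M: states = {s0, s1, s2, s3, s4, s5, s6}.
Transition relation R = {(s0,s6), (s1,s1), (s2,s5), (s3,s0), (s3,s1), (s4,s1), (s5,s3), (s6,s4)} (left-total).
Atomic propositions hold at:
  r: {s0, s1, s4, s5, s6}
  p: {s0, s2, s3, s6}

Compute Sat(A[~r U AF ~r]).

{s2, s3, s5}

Sat(~r) = {s2, s3}
AF ~r: least fixpoint, start Z0 = {s2, s3}, add states with every successor in Z. Z1 = {s2, s3, s5}; fixed.
Sat(AF ~r) = {s2, s3, s5}
A[~r U AF ~r]: least fixpoint, start Z0 = Sat(AF ~r) = {s2, s3, s5}, add states in Sat(~r) with every successor in Z. Already a fixed point.
Sat(A[~r U AF ~r]) = {s2, s3, s5}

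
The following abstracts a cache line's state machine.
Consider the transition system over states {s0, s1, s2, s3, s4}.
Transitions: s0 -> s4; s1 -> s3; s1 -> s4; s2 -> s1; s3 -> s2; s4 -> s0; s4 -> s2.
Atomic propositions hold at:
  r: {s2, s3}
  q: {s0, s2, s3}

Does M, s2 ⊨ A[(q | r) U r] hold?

Sat(q | r) = {s0, s2, s3}
A[(q | r) U r]: least fixpoint, start Z0 = Sat(r) = {s2, s3}, add states in Sat(q | r) with every successor in Z. Already a fixed point.
Sat(A[(q | r) U r]) = {s2, s3}
s2 ∈ Sat(A[(q | r) U r]) = {s2, s3}, so the formula holds at s2.

Yes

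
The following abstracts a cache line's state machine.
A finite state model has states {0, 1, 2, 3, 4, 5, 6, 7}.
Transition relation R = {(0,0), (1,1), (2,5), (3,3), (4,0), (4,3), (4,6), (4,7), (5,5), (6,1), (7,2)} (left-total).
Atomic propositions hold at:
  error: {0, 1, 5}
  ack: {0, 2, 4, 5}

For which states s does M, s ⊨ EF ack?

EF ack: least fixpoint, start Z0 = {0, 2, 4, 5}, add states with some successor in Z. Z1 = {0, 2, 4, 5, 7}; fixed.
Sat(EF ack) = {0, 2, 4, 5, 7}

{0, 2, 4, 5, 7}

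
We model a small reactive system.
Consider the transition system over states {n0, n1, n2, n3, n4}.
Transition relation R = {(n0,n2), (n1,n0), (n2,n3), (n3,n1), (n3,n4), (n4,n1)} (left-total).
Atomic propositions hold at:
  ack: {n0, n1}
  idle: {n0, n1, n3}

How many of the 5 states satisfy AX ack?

2

Sat(AX ack) = {s : every successor in {n0, n1}} = {n1, n4}
|Sat(AX ack)| = |{n1, n4}| = 2.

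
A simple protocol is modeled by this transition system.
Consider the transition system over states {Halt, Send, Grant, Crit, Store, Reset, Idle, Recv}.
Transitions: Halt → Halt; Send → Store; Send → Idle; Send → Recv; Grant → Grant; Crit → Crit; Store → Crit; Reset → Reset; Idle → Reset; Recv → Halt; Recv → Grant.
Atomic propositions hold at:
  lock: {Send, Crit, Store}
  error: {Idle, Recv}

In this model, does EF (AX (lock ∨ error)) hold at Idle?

Sat(lock ∨ error) = {Send, Crit, Store, Idle, Recv}
Sat(AX (lock ∨ error)) = {s : every successor in {Send, Crit, Store, Idle, Recv}} = {Send, Crit, Store}
EF (AX (lock ∨ error)): least fixpoint, start Z0 = {Send, Crit, Store}, add states with some successor in Z. Already a fixed point.
Sat(EF (AX (lock ∨ error))) = {Send, Crit, Store}
Idle ∉ Sat(EF (AX (lock ∨ error))) = {Send, Crit, Store}, so the formula does not hold at Idle.

No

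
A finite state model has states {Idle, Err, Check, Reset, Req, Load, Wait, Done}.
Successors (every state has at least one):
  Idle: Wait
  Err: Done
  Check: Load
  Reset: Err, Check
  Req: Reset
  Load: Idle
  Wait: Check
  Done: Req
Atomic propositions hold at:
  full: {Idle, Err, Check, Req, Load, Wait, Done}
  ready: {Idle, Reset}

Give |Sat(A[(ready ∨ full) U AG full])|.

Sat(ready ∨ full) = {Idle, Err, Check, Reset, Req, Load, Wait, Done}
AG full: greatest fixpoint, start Z0 = {Idle, Err, Check, Req, Load, Wait, Done}, keep only states in Sat with every successor in Z. Z1 = {Idle, Err, Check, Load, Wait, Done}; Z2 = {Idle, Err, Check, Load, Wait}; Z3 = {Idle, Check, Load, Wait}; fixed.
Sat(AG full) = {Idle, Check, Load, Wait}
A[(ready ∨ full) U AG full]: least fixpoint, start Z0 = Sat(AG full) = {Idle, Check, Load, Wait}, add states in Sat(ready ∨ full) with every successor in Z. Already a fixed point.
Sat(A[(ready ∨ full) U AG full]) = {Idle, Check, Load, Wait}
|Sat(A[(ready ∨ full) U AG full])| = |{Idle, Check, Load, Wait}| = 4.

4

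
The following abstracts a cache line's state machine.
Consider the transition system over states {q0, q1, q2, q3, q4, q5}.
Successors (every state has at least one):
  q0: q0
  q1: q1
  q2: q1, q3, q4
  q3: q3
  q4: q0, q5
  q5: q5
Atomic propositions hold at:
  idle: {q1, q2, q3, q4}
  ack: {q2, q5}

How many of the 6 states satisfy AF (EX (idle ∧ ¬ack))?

3

Sat(¬ack) = {q0, q1, q3, q4}
Sat(idle ∧ ¬ack) = {q1, q3, q4}
Sat(EX (idle ∧ ¬ack)) = {s : some successor in {q1, q3, q4}} = {q1, q2, q3}
AF (EX (idle ∧ ¬ack)): least fixpoint, start Z0 = {q1, q2, q3}, add states with every successor in Z. Already a fixed point.
Sat(AF (EX (idle ∧ ¬ack))) = {q1, q2, q3}
|Sat(AF (EX (idle ∧ ¬ack)))| = |{q1, q2, q3}| = 3.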